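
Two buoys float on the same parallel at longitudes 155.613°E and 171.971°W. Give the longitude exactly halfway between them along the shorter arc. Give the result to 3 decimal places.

171.821°E

Signed shortest Δλ from +155.613° to -171.971° is +32.416°.
Midpoint longitude = +155.613° + (+32.416°)/2 = +155.613° + 16.208° = +171.821°.
(The naïve average (+155.613 + -171.971)/2 = -8.179° is on the wrong side of the globe.)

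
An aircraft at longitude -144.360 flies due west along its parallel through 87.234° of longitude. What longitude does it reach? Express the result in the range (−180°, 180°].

Start at -144.360°; shift −87.234° → -231.594°.
-231.594° lies outside (−180°, 180°]; add 360° → +128.406°.

+128.406°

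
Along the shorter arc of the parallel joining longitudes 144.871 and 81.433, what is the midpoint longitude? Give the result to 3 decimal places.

Signed shortest Δλ from +144.871° to +81.433° is -63.438°.
Midpoint longitude = +144.871° + (-63.438°)/2 = +144.871° − 31.719° = +113.152°.

+113.152°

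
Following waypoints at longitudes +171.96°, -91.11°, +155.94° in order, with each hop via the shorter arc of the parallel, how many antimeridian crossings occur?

2

Leg 1: +171.96° → -91.11°, shortest Δλ = 96.93° (east) — crosses 180°.
Leg 2: -91.11° → +155.94°, shortest Δλ = -112.95° (west) — crosses 180°.
Total crossings: 2.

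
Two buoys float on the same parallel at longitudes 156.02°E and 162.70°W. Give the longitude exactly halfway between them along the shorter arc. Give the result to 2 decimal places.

Signed shortest Δλ from +156.02° to -162.70° is +41.28°.
Midpoint longitude = +156.02° + (+41.28°)/2 = +156.02° + 20.64° = +176.66°.
(The naïve average (+156.02 + -162.70)/2 = -3.34° is on the wrong side of the globe.)

176.66°E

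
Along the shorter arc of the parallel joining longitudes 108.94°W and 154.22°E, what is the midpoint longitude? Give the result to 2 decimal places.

157.36°W

Signed shortest Δλ from -108.94° to +154.22° is -96.84°.
Midpoint longitude = -108.94° + (-96.84°)/2 = -108.94° − 48.42° = -157.36°.
(The naïve average (-108.94 + +154.22)/2 = 22.64° is on the wrong side of the globe.)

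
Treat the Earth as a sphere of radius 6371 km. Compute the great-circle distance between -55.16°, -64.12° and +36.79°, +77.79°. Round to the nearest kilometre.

16500 km

Δλ = 77.79 − -64.12 = 141.91°.
Δφ = 36.79 − -55.16 = 91.95°.
a = sin²(Δφ/2) + cos φ₁ · cos φ₂ · sin²(Δλ/2) = 0.925806.
c = 2·atan2(√a, √(1−a)) = 2.58985 rad → d = 6371·c ≈ 16499.93 km.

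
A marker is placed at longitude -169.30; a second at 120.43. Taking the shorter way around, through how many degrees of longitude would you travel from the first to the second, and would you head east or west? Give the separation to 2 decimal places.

70.27° west

Raw difference: 120.43 − -169.30 = 289.73°.
Normalise into (−180°, 180°]: 289.73° − 360° = -70.27°.
Negative ⇒ the second point lies to the west; separation 70.27°.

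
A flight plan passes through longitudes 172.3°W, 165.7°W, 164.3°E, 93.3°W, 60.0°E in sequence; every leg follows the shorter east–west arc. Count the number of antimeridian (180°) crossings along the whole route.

2

Leg 1: -172.3° → -165.7°, shortest Δλ = 6.6° (east) — does not cross 180°.
Leg 2: -165.7° → +164.3°, shortest Δλ = -30.0° (west) — crosses 180°.
Leg 3: +164.3° → -93.3°, shortest Δλ = 102.4° (east) — crosses 180°.
Leg 4: -93.3° → +60.0°, shortest Δλ = 153.3° (east) — does not cross 180°.
Total crossings: 2.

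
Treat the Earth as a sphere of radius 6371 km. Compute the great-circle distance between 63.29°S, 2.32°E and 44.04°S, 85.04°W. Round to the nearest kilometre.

5617 km

Δλ = -85.04 − 2.32 = -87.36°.
Δφ = -44.04 − -63.29 = 19.25°.
a = sin²(Δφ/2) + cos φ₁ · cos φ₂ · sin²(Δλ/2) = 0.182068.
c = 2·atan2(√a, √(1−a)) = 0.88167 rad → d = 6371·c ≈ 5617.11 km.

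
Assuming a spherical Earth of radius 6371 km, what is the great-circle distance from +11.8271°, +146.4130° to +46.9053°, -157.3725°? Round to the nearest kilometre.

6512 km

Δλ = -157.3725 − 146.4130 = -303.7855°; wrapped into (−180°, 180°]: 56.2145°.
Δφ = 46.9053 − 11.8271 = 35.0782°.
a = sin²(Δφ/2) + cos φ₁ · cos φ₂ · sin²(Δλ/2) = 0.239239.
c = 2·atan2(√a, √(1−a)) = 1.02216 rad → d = 6371·c ≈ 6512.20 km.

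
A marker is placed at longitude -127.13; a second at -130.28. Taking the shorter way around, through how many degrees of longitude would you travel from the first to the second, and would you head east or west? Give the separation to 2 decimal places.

3.15° west

Raw difference: -130.28 − -127.13 = -3.15°.
Normalise into (−180°, 180°]: -3.15° stays -3.15°.
Negative ⇒ the second point lies to the west; separation 3.15°.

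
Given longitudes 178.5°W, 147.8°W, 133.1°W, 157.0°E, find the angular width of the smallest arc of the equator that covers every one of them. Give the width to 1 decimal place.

Sort the longitudes: -178.5°, -147.8°, -133.1°, +157.0°.
Eastward gaps between consecutive values (wrapping around): 30.7°, 14.7°, 290.1°, 24.5°.
Largest gap = 290.1° ⇒ minimal covering band is its complement: 360° − 290.1° = 69.9°.
Band runs from +157.0° eastward to -133.1°, crossing the antimeridian.

69.9°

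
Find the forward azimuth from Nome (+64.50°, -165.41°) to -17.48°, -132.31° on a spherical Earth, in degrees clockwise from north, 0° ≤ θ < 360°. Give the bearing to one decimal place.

Δλ = -132.31 − -165.41 = 33.10°.
θ = atan2( sin Δλ · cos φ₂ , cos φ₁ · sin φ₂ − sin φ₁ · cos φ₂ · cos Δλ )
  = atan2(0.52088, -0.85051) = 148.515° → normalised to [0°, 360°): 148.515°.

148.5°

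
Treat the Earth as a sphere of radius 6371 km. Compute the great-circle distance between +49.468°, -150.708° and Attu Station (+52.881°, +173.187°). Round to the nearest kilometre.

Δλ = 173.187 − -150.708 = 323.895°; wrapped into (−180°, 180°]: -36.105°.
Δφ = 52.881 − 49.468 = 3.413°.
a = sin²(Δφ/2) + cos φ₁ · cos φ₂ · sin²(Δλ/2) = 0.038548.
c = 2·atan2(√a, √(1−a)) = 0.39524 rad → d = 6371·c ≈ 2518.08 km.

2518 km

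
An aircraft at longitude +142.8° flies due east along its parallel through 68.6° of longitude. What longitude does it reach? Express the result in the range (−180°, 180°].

-148.6°

Start at +142.8°; shift +68.6° → +211.4°.
+211.4° lies outside (−180°, 180°]; subtract 360° → -148.6°.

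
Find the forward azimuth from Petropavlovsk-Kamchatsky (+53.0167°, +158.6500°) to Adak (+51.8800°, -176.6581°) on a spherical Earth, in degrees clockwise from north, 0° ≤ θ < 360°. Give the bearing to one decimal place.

84.4°

Δλ = -176.6581 − 158.6500 = -335.3081°; wrapped into (−180°, 180°]: 24.6919°.
θ = atan2( sin Δλ · cos φ₂ , cos φ₁ · sin φ₂ − sin φ₁ · cos φ₂ · cos Δλ )
  = atan2(0.25787, 0.02525) = 84.408° → normalised to [0°, 360°): 84.408°.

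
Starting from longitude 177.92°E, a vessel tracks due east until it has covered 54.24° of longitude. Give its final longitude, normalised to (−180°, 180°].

127.84°W

Start at +177.92°; shift +54.24° → +232.16°.
+232.16° lies outside (−180°, 180°]; subtract 360° → -127.84°.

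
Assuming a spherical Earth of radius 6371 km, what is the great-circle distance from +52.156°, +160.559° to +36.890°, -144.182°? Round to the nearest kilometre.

4569 km

Δλ = -144.182 − 160.559 = -304.741°; wrapped into (−180°, 180°]: 55.259°.
Δφ = 36.890 − 52.156 = -15.266°.
a = sin²(Δφ/2) + cos φ₁ · cos φ₂ · sin²(Δλ/2) = 0.123172.
c = 2·atan2(√a, √(1−a)) = 0.71719 rad → d = 6371·c ≈ 4569.22 km.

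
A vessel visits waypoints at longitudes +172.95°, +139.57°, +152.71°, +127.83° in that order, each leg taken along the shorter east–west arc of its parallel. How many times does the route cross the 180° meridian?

Leg 1: +172.95° → +139.57°, shortest Δλ = -33.38° (west) — does not cross 180°.
Leg 2: +139.57° → +152.71°, shortest Δλ = 13.14° (east) — does not cross 180°.
Leg 3: +152.71° → +127.83°, shortest Δλ = -24.88° (west) — does not cross 180°.
Total crossings: 0.

0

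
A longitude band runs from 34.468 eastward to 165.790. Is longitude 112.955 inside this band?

Band width going east from +34.468° to +165.790°: ((165.790 − 34.468) mod 360) = 131.322°.
Offset of +112.955° east of the west edge: ((112.955 − 34.468) mod 360) = 78.487°.
78.487° ≤ 131.322° ⇒ inside.

Yes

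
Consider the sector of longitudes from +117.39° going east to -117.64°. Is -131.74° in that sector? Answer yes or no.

Yes

Band width going east from +117.39° to -117.64°: ((-117.64 − 117.39) mod 360) = 124.97°.
Offset of -131.74° east of the west edge: ((-131.74 − 117.39) mod 360) = 110.87°.
110.87° ≤ 124.97° ⇒ inside.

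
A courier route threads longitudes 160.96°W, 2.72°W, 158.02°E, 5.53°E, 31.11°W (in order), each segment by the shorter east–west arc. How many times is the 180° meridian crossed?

0

Leg 1: -160.96° → -2.72°, shortest Δλ = 158.24° (east) — does not cross 180°.
Leg 2: -2.72° → +158.02°, shortest Δλ = 160.74° (east) — does not cross 180°.
Leg 3: +158.02° → +5.53°, shortest Δλ = -152.49° (west) — does not cross 180°.
Leg 4: +5.53° → -31.11°, shortest Δλ = -36.64° (west) — does not cross 180°.
Total crossings: 0.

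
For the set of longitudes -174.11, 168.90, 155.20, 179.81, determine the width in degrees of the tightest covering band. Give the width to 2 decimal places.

30.69°

Sort the longitudes: -174.11°, +155.20°, +168.90°, +179.81°.
Eastward gaps between consecutive values (wrapping around): 329.31°, 13.70°, 10.91°, 6.08°.
Largest gap = 329.31° ⇒ minimal covering band is its complement: 360° − 329.31° = 30.69°.
Band runs from +155.20° eastward to -174.11°, crossing the antimeridian.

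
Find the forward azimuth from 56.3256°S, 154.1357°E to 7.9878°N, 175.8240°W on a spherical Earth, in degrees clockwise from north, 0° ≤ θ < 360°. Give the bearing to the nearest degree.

Δλ = -175.8240 − 154.1357 = -329.9597°; wrapped into (−180°, 180°]: 30.0403°.
θ = atan2( sin Δλ · cos φ₂ , cos φ₁ · sin φ₂ − sin φ₁ · cos φ₂ · cos Δλ )
  = atan2(0.49575, 0.79048) = 32.094° → normalised to [0°, 360°): 32.094°.

32°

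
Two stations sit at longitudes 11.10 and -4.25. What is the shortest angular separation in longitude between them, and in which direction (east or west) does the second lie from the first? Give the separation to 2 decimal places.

Raw difference: -4.25 − 11.10 = -15.35°.
Normalise into (−180°, 180°]: -15.35° stays -15.35°.
Negative ⇒ the second point lies to the west; separation 15.35°.

15.35° west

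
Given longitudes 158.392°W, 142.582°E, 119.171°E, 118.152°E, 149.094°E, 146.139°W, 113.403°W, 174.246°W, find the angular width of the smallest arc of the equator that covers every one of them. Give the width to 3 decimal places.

128.445°

Sort the longitudes: -174.246°, -158.392°, -146.139°, -113.403°, +118.152°, +119.171°, +142.582°, +149.094°.
Eastward gaps between consecutive values (wrapping around): 15.854°, 12.253°, 32.736°, 231.555°, 1.019°, 23.411°, 6.512°, 36.660°.
Largest gap = 231.555° ⇒ minimal covering band is its complement: 360° − 231.555° = 128.445°.
Band runs from +118.152° eastward to -113.403°, crossing the antimeridian.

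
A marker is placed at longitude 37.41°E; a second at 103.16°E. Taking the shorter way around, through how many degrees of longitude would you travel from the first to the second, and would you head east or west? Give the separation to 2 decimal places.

Raw difference: 103.16 − 37.41 = 65.75°.
Normalise into (−180°, 180°]: 65.75° stays 65.75°.
Positive ⇒ the second point lies to the east; separation 65.75°.

65.75° east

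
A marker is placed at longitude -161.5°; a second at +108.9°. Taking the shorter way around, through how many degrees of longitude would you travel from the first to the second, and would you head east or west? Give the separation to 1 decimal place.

Raw difference: 108.9 − -161.5 = 270.4°.
Normalise into (−180°, 180°]: 270.4° − 360° = -89.6°.
Negative ⇒ the second point lies to the west; separation 89.6°.

89.6° west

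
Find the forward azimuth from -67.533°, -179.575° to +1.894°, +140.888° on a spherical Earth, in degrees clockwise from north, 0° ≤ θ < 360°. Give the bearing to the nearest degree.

Δλ = 140.888 − -179.575 = 320.463°; wrapped into (−180°, 180°]: -39.537°.
θ = atan2( sin Δλ · cos φ₂ , cos φ₁ · sin φ₂ − sin φ₁ · cos φ₂ · cos Δλ )
  = atan2(-0.63623, 0.72492) = -41.272° → normalised to [0°, 360°): 318.728°.

319°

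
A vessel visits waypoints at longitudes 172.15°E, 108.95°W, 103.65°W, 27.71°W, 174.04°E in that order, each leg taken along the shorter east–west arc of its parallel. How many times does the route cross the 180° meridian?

2

Leg 1: +172.15° → -108.95°, shortest Δλ = 78.9° (east) — crosses 180°.
Leg 2: -108.95° → -103.65°, shortest Δλ = 5.3° (east) — does not cross 180°.
Leg 3: -103.65° → -27.71°, shortest Δλ = 75.94° (east) — does not cross 180°.
Leg 4: -27.71° → +174.04°, shortest Δλ = -158.25° (west) — crosses 180°.
Total crossings: 2.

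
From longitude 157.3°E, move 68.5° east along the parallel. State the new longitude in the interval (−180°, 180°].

134.2°W

Start at +157.3°; shift +68.5° → +225.8°.
+225.8° lies outside (−180°, 180°]; subtract 360° → -134.2°.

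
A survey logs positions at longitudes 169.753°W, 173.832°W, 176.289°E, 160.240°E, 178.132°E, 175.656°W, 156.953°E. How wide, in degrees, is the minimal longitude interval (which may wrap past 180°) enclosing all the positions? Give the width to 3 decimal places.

33.294°

Sort the longitudes: -175.656°, -173.832°, -169.753°, +156.953°, +160.240°, +176.289°, +178.132°.
Eastward gaps between consecutive values (wrapping around): 1.824°, 4.079°, 326.706°, 3.287°, 16.049°, 1.843°, 6.212°.
Largest gap = 326.706° ⇒ minimal covering band is its complement: 360° − 326.706° = 33.294°.
Band runs from +156.953° eastward to -169.753°, crossing the antimeridian.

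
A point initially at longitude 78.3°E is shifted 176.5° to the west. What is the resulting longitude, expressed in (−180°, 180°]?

98.2°W

Start at +78.3°; shift −176.5° → -98.2°.
-98.2° already lies in (−180°, 180°].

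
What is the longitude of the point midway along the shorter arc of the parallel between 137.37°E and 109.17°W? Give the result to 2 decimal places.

165.90°W

Signed shortest Δλ from +137.37° to -109.17° is +113.46°.
Midpoint longitude = +137.37° + (+113.46°)/2 = +137.37° + 56.73° = +194.10°.
Normalise into (−180°, 180°]: -165.90°.
(The naïve average (+137.37 + -109.17)/2 = 14.1° is on the wrong side of the globe.)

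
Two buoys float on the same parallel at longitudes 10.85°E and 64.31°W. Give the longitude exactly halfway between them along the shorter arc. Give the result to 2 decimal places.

Signed shortest Δλ from +10.85° to -64.31° is -75.16°.
Midpoint longitude = +10.85° + (-75.16°)/2 = +10.85° − 37.58° = -26.73°.

26.73°W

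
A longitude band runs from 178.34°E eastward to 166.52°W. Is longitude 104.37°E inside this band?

Band width going east from +178.34° to -166.52°: ((-166.52 − 178.34) mod 360) = 15.14°.
Offset of +104.37° east of the west edge: ((104.37 − 178.34) mod 360) = 286.03°.
286.03° > 15.14° ⇒ outside.

No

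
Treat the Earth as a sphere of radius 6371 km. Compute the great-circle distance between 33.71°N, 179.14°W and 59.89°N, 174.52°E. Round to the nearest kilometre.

2948 km

Δλ = 174.52 − -179.14 = 353.66°; wrapped into (−180°, 180°]: -6.34°.
Δφ = 59.89 − 33.71 = 26.18°.
a = sin²(Δφ/2) + cos φ₁ · cos φ₂ · sin²(Δλ/2) = 0.052570.
c = 2·atan2(√a, √(1−a)) = 0.46268 rad → d = 6371·c ≈ 2947.72 km.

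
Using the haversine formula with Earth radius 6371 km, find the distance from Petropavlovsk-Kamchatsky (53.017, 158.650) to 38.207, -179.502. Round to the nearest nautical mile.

1268 nmi

Δλ = -179.502 − 158.650 = -338.152°; wrapped into (−180°, 180°]: 21.848°.
Δφ = 38.207 − 53.017 = -14.810°.
a = sin²(Δφ/2) + cos φ₁ · cos φ₂ · sin²(Δλ/2) = 0.033587.
c = 2·atan2(√a, √(1−a)) = 0.36862 rad → d = 6371·c ≈ 2348.47 km ≈ 1268.07 nmi.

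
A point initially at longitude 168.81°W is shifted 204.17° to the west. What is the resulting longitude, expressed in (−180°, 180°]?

12.98°W

Start at -168.81°; shift −204.17° → -372.98°.
-372.98° lies outside (−180°, 180°]; add 360° → -12.98°.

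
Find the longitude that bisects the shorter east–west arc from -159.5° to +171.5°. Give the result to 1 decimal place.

-174.0°

Signed shortest Δλ from -159.5° to +171.5° is -29.0°.
Midpoint longitude = -159.5° + (-29.0°)/2 = -159.5° − 14.5° = -174.0°.
(The naïve average (-159.5 + +171.5)/2 = 6.0° is on the wrong side of the globe.)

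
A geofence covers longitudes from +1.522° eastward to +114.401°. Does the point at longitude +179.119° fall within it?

No

Band width going east from +1.522° to +114.401°: ((114.401 − 1.522) mod 360) = 112.879°.
Offset of +179.119° east of the west edge: ((179.119 − 1.522) mod 360) = 177.597°.
177.597° > 112.879° ⇒ outside.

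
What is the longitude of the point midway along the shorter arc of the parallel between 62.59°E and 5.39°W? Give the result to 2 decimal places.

28.60°E

Signed shortest Δλ from +62.59° to -5.39° is -67.98°.
Midpoint longitude = +62.59° + (-67.98°)/2 = +62.59° − 33.99° = +28.60°.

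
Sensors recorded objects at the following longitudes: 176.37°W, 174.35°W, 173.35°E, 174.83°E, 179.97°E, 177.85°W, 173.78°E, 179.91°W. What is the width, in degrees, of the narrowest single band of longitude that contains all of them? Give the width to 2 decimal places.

12.30°

Sort the longitudes: -179.91°, -177.85°, -176.37°, -174.35°, +173.35°, +173.78°, +174.83°, +179.97°.
Eastward gaps between consecutive values (wrapping around): 2.06°, 1.48°, 2.02°, 347.70°, 0.43°, 1.05°, 5.14°, 0.12°.
Largest gap = 347.70° ⇒ minimal covering band is its complement: 360° − 347.70° = 12.30°.
Band runs from +173.35° eastward to -174.35°, crossing the antimeridian.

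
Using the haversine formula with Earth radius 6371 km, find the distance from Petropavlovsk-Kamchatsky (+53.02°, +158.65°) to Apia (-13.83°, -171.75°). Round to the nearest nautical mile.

4294 nmi

Δλ = -171.75 − 158.65 = -330.40°; wrapped into (−180°, 180°]: 29.60°.
Δφ = -13.83 − 53.02 = -66.85°.
a = sin²(Δφ/2) + cos φ₁ · cos φ₂ · sin²(Δλ/2) = 0.341544.
c = 2·atan2(√a, √(1−a)) = 1.24832 rad → d = 6371·c ≈ 7953.07 km ≈ 4294.32 nmi.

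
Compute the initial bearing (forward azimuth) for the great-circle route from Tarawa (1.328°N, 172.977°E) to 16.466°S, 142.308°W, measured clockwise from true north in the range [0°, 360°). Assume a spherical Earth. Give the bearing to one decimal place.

113.9°

Δλ = -142.308 − 172.977 = -315.285°; wrapped into (−180°, 180°]: 44.715°.
θ = atan2( sin Δλ · cos φ₂ , cos φ₁ · sin φ₂ − sin φ₁ · cos φ₂ · cos Δλ )
  = atan2(0.67473, -0.29916) = 113.912° → normalised to [0°, 360°): 113.912°.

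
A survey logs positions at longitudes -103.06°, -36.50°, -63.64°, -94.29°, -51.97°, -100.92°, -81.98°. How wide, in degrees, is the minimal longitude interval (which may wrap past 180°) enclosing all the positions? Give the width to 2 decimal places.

Sort the longitudes: -103.06°, -100.92°, -94.29°, -81.98°, -63.64°, -51.97°, -36.50°.
Eastward gaps between consecutive values (wrapping around): 2.14°, 6.63°, 12.31°, 18.34°, 11.67°, 15.47°, 293.44°.
Largest gap = 293.44° ⇒ minimal covering band is its complement: 360° − 293.44° = 66.56°.
Band runs from -103.06° eastward to -36.50°.

66.56°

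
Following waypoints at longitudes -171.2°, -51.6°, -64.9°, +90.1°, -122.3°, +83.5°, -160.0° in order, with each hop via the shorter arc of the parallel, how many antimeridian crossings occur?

Leg 1: -171.2° → -51.6°, shortest Δλ = 119.6° (east) — does not cross 180°.
Leg 2: -51.6° → -64.9°, shortest Δλ = -13.3° (west) — does not cross 180°.
Leg 3: -64.9° → +90.1°, shortest Δλ = 155.0° (east) — does not cross 180°.
Leg 4: +90.1° → -122.3°, shortest Δλ = 147.6° (east) — crosses 180°.
Leg 5: -122.3° → +83.5°, shortest Δλ = -154.2° (west) — crosses 180°.
Leg 6: +83.5° → -160.0°, shortest Δλ = 116.5° (east) — crosses 180°.
Total crossings: 3.

3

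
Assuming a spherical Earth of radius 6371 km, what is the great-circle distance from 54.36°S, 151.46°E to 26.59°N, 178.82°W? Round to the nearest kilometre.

Δλ = -178.82 − 151.46 = -330.28°; wrapped into (−180°, 180°]: 29.72°.
Δφ = 26.59 − -54.36 = 80.95°.
a = sin²(Δφ/2) + cos φ₁ · cos φ₂ · sin²(Δλ/2) = 0.455622.
c = 2·atan2(√a, √(1−a)) = 1.48192 rad → d = 6371·c ≈ 9441.34 km.

9441 km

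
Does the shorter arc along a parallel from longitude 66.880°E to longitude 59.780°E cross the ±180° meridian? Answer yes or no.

No

Signed shortest Δλ = ((59.780 − 66.880 + 180) mod 360) − 180 = -7.1°.
Going west by 7.1° from +66.880° reaches +59.780° without touching 180°.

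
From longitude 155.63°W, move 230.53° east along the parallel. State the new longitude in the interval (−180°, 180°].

74.90°E

Start at -155.63°; shift +230.53° → +74.90°.
+74.90° already lies in (−180°, 180°].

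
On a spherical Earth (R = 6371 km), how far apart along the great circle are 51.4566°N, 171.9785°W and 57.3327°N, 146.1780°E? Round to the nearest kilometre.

2739 km

Δλ = 146.1780 − -171.9785 = 318.1565°; wrapped into (−180°, 180°]: -41.8435°.
Δφ = 57.3327 − 51.4566 = 5.8761°.
a = sin²(Δφ/2) + cos φ₁ · cos φ₂ · sin²(Δλ/2) = 0.045514.
c = 2·atan2(√a, √(1−a)) = 0.42999 rad → d = 6371·c ≈ 2739.44 km.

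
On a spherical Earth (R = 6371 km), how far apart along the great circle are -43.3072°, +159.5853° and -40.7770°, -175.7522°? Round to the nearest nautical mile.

1106 nmi

Δλ = -175.7522 − 159.5853 = -335.3375°; wrapped into (−180°, 180°]: 24.6625°.
Δφ = -40.7770 − -43.3072 = 2.5302°.
a = sin²(Δφ/2) + cos φ₁ · cos φ₂ · sin²(Δλ/2) = 0.025620.
c = 2·atan2(√a, √(1−a)) = 0.32151 rad → d = 6371·c ≈ 2048.34 km ≈ 1106.01 nmi.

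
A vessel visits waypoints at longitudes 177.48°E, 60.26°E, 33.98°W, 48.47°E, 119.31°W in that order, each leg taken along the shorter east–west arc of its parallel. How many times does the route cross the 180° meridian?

Leg 1: +177.48° → +60.26°, shortest Δλ = -117.22° (west) — does not cross 180°.
Leg 2: +60.26° → -33.98°, shortest Δλ = -94.24° (west) — does not cross 180°.
Leg 3: -33.98° → +48.47°, shortest Δλ = 82.45° (east) — does not cross 180°.
Leg 4: +48.47° → -119.31°, shortest Δλ = -167.78° (west) — does not cross 180°.
Total crossings: 0.

0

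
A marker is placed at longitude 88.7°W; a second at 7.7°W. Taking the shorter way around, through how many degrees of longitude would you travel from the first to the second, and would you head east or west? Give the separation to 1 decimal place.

81.0° east

Raw difference: -7.7 − -88.7 = 81.0°.
Normalise into (−180°, 180°]: 81.0° stays 81.0°.
Positive ⇒ the second point lies to the east; separation 81.0°.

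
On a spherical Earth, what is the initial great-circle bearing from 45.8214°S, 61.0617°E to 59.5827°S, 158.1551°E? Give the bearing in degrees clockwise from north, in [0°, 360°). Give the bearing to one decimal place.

Δλ = 158.1551 − 61.0617 = 97.0934°.
θ = atan2( sin Δλ · cos φ₂ , cos φ₁ · sin φ₂ − sin φ₁ · cos φ₂ · cos Δλ )
  = atan2(0.50242, -0.64582) = 142.118° → normalised to [0°, 360°): 142.118°.

142.1°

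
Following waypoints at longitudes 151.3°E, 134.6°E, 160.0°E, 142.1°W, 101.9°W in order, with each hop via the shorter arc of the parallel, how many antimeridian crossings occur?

1

Leg 1: +151.3° → +134.6°, shortest Δλ = -16.7° (west) — does not cross 180°.
Leg 2: +134.6° → +160.0°, shortest Δλ = 25.4° (east) — does not cross 180°.
Leg 3: +160.0° → -142.1°, shortest Δλ = 57.9° (east) — crosses 180°.
Leg 4: -142.1° → -101.9°, shortest Δλ = 40.2° (east) — does not cross 180°.
Total crossings: 1.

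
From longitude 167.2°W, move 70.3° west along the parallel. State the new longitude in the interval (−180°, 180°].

122.5°E

Start at -167.2°; shift −70.3° → -237.5°.
-237.5° lies outside (−180°, 180°]; add 360° → +122.5°.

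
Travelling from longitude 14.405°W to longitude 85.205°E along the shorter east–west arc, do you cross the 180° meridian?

No

Signed shortest Δλ = ((85.205 − -14.405 + 180) mod 360) − 180 = 99.61°.
Going east by 99.61° from -14.405° reaches +85.205° without touching 180°.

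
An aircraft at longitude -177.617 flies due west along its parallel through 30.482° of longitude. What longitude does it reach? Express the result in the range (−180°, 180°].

+151.901°

Start at -177.617°; shift −30.482° → -208.099°.
-208.099° lies outside (−180°, 180°]; add 360° → +151.901°.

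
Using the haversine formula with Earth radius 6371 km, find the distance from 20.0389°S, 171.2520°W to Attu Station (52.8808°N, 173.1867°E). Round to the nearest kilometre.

Δλ = 173.1867 − -171.2520 = 344.4387°; wrapped into (−180°, 180°]: -15.5613°.
Δφ = 52.8808 − -20.0389 = 72.9197°.
a = sin²(Δφ/2) + cos φ₁ · cos φ₂ · sin²(Δλ/2) = 0.363535.
c = 2·atan2(√a, √(1−a)) = 1.29436 rad → d = 6371·c ≈ 8246.36 km.

8246 km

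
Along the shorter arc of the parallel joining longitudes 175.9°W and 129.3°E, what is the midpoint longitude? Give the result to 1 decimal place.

Signed shortest Δλ from -175.9° to +129.3° is -54.8°.
Midpoint longitude = -175.9° + (-54.8°)/2 = -175.9° − 27.4° = -203.3°.
Normalise into (−180°, 180°]: +156.7°.
(The naïve average (-175.9 + +129.3)/2 = -23.3° is on the wrong side of the globe.)

156.7°E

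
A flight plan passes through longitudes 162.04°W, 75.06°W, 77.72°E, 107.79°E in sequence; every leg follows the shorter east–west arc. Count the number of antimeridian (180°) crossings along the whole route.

0

Leg 1: -162.04° → -75.06°, shortest Δλ = 86.98° (east) — does not cross 180°.
Leg 2: -75.06° → +77.72°, shortest Δλ = 152.78° (east) — does not cross 180°.
Leg 3: +77.72° → +107.79°, shortest Δλ = 30.07° (east) — does not cross 180°.
Total crossings: 0.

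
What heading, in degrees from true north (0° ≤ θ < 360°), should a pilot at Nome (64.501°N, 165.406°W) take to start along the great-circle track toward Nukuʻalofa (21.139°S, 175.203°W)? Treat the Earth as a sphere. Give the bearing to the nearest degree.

189°

Δλ = -175.203 − -165.406 = -9.797°.
θ = atan2( sin Δλ · cos φ₂ , cos φ₁ · sin φ₂ − sin φ₁ · cos φ₂ · cos Δλ )
  = atan2(-0.15871, -0.98483) = -170.845° → normalised to [0°, 360°): 189.155°.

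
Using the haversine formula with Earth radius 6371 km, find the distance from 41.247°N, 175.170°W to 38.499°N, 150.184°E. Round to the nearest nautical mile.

Δλ = 150.184 − -175.170 = 325.354°; wrapped into (−180°, 180°]: -34.646°.
Δφ = 38.499 − 41.247 = -2.748°.
a = sin²(Δφ/2) + cos φ₁ · cos φ₂ · sin²(Δλ/2) = 0.052745.
c = 2·atan2(√a, √(1−a)) = 0.46346 rad → d = 6371·c ≈ 2952.73 km ≈ 1594.34 nmi.

1594 nmi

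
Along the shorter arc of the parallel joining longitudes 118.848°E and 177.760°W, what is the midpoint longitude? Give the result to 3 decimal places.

150.544°E

Signed shortest Δλ from +118.848° to -177.760° is +63.392°.
Midpoint longitude = +118.848° + (+63.392°)/2 = +118.848° + 31.696° = +150.544°.
(The naïve average (+118.848 + -177.760)/2 = -29.456° is on the wrong side of the globe.)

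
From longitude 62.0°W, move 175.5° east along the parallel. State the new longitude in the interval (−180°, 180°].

113.5°E

Start at -62.0°; shift +175.5° → +113.5°.
+113.5° already lies in (−180°, 180°].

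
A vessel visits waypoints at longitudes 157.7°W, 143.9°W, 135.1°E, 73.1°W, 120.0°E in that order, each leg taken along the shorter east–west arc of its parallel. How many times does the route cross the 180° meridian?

Leg 1: -157.7° → -143.9°, shortest Δλ = 13.8° (east) — does not cross 180°.
Leg 2: -143.9° → +135.1°, shortest Δλ = -81.0° (west) — crosses 180°.
Leg 3: +135.1° → -73.1°, shortest Δλ = 151.8° (east) — crosses 180°.
Leg 4: -73.1° → +120.0°, shortest Δλ = -166.9° (west) — crosses 180°.
Total crossings: 3.

3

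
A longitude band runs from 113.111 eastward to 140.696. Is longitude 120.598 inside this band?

Band width going east from +113.111° to +140.696°: ((140.696 − 113.111) mod 360) = 27.585°.
Offset of +120.598° east of the west edge: ((120.598 − 113.111) mod 360) = 7.487°.
7.487° ≤ 27.585° ⇒ inside.

Yes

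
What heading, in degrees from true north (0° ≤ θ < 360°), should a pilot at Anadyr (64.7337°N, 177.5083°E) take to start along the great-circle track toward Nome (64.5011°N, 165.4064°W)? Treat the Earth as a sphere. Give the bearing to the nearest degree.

Δλ = -165.4064 − 177.5083 = -342.9147°; wrapped into (−180°, 180°]: 17.0853°.
θ = atan2( sin Δλ · cos φ₂ , cos φ₁ · sin φ₂ − sin φ₁ · cos φ₂ · cos Δλ )
  = atan2(0.12648, 0.01312) = 84.077° → normalised to [0°, 360°): 84.077°.

84°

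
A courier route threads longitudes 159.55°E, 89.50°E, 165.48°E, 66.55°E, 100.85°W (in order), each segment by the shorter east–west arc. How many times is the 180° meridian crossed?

0

Leg 1: +159.55° → +89.50°, shortest Δλ = -70.05° (west) — does not cross 180°.
Leg 2: +89.50° → +165.48°, shortest Δλ = 75.98° (east) — does not cross 180°.
Leg 3: +165.48° → +66.55°, shortest Δλ = -98.93° (west) — does not cross 180°.
Leg 4: +66.55° → -100.85°, shortest Δλ = -167.4° (west) — does not cross 180°.
Total crossings: 0.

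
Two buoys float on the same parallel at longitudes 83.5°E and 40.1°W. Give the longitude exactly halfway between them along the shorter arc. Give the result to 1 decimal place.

21.7°E

Signed shortest Δλ from +83.5° to -40.1° is -123.6°.
Midpoint longitude = +83.5° + (-123.6°)/2 = +83.5° − 61.8° = +21.7°.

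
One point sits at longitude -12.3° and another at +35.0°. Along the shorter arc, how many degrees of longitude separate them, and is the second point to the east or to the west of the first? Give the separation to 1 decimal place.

47.3° east

Raw difference: 35.0 − -12.3 = 47.3°.
Normalise into (−180°, 180°]: 47.3° stays 47.3°.
Positive ⇒ the second point lies to the east; separation 47.3°.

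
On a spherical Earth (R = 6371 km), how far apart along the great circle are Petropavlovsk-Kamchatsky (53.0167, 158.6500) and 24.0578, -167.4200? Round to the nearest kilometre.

Δλ = -167.4200 − 158.6500 = -326.0700°; wrapped into (−180°, 180°]: 33.9300°.
Δφ = 24.0578 − 53.0167 = -28.9589°.
a = sin²(Δφ/2) + cos φ₁ · cos φ₂ · sin²(Δλ/2) = 0.109286.
c = 2·atan2(√a, √(1−a)) = 0.67385 rad → d = 6371·c ≈ 4293.07 km.

4293 km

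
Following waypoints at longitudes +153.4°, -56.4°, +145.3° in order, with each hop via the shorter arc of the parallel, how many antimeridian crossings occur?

Leg 1: +153.4° → -56.4°, shortest Δλ = 150.2° (east) — crosses 180°.
Leg 2: -56.4° → +145.3°, shortest Δλ = -158.3° (west) — crosses 180°.
Total crossings: 2.

2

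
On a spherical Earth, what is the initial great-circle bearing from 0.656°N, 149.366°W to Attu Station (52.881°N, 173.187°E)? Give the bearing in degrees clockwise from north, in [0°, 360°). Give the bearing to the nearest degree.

335°

Δλ = 173.187 − -149.366 = 322.553°; wrapped into (−180°, 180°]: -37.447°.
θ = atan2( sin Δλ · cos φ₂ , cos φ₁ · sin φ₂ − sin φ₁ · cos φ₂ · cos Δλ )
  = atan2(-0.36693, 0.79185) = -24.862° → normalised to [0°, 360°): 335.138°.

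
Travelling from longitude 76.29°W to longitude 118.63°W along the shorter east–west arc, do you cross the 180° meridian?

No

Signed shortest Δλ = ((-118.63 − -76.29 + 180) mod 360) − 180 = -42.34°.
Going west by 42.34° from -76.29° reaches -118.63° without touching 180°.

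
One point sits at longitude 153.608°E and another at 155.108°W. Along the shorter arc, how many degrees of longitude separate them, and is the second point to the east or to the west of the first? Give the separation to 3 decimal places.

51.284° east

Raw difference: -155.108 − 153.608 = -308.716°.
Normalise into (−180°, 180°]: -308.716° + 360° = 51.284°.
Positive ⇒ the second point lies to the east; separation 51.284°.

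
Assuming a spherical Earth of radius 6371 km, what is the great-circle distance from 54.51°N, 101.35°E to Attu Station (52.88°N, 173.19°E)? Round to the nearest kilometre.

4523 km

Δλ = 173.19 − 101.35 = 71.84°.
Δφ = 52.88 − 54.51 = -1.63°.
a = sin²(Δφ/2) + cos φ₁ · cos φ₂ · sin²(Δλ/2) = 0.120784.
c = 2·atan2(√a, √(1−a)) = 0.70989 rad → d = 6371·c ≈ 4522.72 km.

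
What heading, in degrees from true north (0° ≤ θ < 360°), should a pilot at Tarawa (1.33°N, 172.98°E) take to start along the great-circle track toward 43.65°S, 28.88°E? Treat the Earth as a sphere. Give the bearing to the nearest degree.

212°

Δλ = 28.88 − 172.98 = -144.10°.
θ = atan2( sin Δλ · cos φ₂ , cos φ₁ · sin φ₂ − sin φ₁ · cos φ₂ · cos Δλ )
  = atan2(-0.42428, -0.67646) = -147.904° → normalised to [0°, 360°): 212.096°.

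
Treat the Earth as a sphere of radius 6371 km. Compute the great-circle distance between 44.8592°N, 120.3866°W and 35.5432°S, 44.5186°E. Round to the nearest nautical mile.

9920 nmi

Δλ = 44.5186 − -120.3866 = 164.9052°.
Δφ = -35.5432 − 44.8592 = -80.4024°.
a = sin²(Δφ/2) + cos φ₁ · cos φ₂ · sin²(Δλ/2) = 0.983455.
c = 2·atan2(√a, √(1−a)) = 2.88362 rad → d = 6371·c ≈ 18371.56 km ≈ 9919.85 nmi.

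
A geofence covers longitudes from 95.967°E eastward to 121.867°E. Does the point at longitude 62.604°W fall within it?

Band width going east from +95.967° to +121.867°: ((121.867 − 95.967) mod 360) = 25.900°.
Offset of -62.604° east of the west edge: ((-62.604 − 95.967) mod 360) = 201.429°.
201.429° > 25.900° ⇒ outside.

No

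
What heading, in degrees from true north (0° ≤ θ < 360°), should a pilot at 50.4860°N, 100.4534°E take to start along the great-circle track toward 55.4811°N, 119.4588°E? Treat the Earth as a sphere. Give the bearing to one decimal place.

59.0°

Δλ = 119.4588 − 100.4534 = 19.0054°.
θ = atan2( sin Δλ · cos φ₂ , cos φ₁ · sin φ₂ − sin φ₁ · cos φ₂ · cos Δλ )
  = atan2(0.18454, 0.11090) = 58.996° → normalised to [0°, 360°): 58.996°.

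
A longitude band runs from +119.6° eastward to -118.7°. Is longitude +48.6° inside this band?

Band width going east from +119.6° to -118.7°: ((-118.7 − 119.6) mod 360) = 121.7°.
Offset of +48.6° east of the west edge: ((48.6 − 119.6) mod 360) = 289.0°.
289.0° > 121.7° ⇒ outside.

No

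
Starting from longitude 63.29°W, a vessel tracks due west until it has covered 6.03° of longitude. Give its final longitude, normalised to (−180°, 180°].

Start at -63.29°; shift −6.03° → -69.32°.
-69.32° already lies in (−180°, 180°].

69.32°W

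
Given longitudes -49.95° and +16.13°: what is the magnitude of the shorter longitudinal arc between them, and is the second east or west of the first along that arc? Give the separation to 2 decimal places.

Raw difference: 16.13 − -49.95 = 66.08°.
Normalise into (−180°, 180°]: 66.08° stays 66.08°.
Positive ⇒ the second point lies to the east; separation 66.08°.

66.08° east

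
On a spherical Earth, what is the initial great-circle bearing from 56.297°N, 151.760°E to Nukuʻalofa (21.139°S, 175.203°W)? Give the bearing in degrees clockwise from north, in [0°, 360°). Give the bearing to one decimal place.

149.1°

Δλ = -175.203 − 151.760 = -326.963°; wrapped into (−180°, 180°]: 33.037°.
θ = atan2( sin Δλ · cos φ₂ , cos φ₁ · sin φ₂ − sin φ₁ · cos φ₂ · cos Δλ )
  = atan2(0.50849, -0.85060) = 149.129° → normalised to [0°, 360°): 149.129°.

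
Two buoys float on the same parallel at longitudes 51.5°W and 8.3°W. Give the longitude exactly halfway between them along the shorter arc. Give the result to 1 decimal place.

29.9°W

Signed shortest Δλ from -51.5° to -8.3° is +43.2°.
Midpoint longitude = -51.5° + (+43.2°)/2 = -51.5° + 21.6° = -29.9°.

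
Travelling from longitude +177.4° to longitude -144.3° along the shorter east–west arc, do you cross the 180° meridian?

Naïve |-144.3 − 177.4| = 321.7° > 180°, so the shorter arc goes the other way round — across 180°.
Signed shortest Δλ = ((-144.3 − 177.4 + 180) mod 360) − 180 = 38.3°.
Going east by 38.3° from +177.4° passes through 180° before reaching -144.3°.

Yes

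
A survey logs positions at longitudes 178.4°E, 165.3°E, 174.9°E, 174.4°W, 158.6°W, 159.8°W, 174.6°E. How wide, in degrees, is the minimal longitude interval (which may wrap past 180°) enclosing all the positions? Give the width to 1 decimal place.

36.1°

Sort the longitudes: -174.4°, -159.8°, -158.6°, +165.3°, +174.6°, +174.9°, +178.4°.
Eastward gaps between consecutive values (wrapping around): 14.6°, 1.2°, 323.9°, 9.3°, 0.3°, 3.5°, 7.2°.
Largest gap = 323.9° ⇒ minimal covering band is its complement: 360° − 323.9° = 36.1°.
Band runs from +165.3° eastward to -158.6°, crossing the antimeridian.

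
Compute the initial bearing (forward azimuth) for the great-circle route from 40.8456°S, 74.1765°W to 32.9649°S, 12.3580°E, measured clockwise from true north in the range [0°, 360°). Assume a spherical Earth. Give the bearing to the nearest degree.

114°

Δλ = 12.3580 − -74.1765 = 86.5345°.
θ = atan2( sin Δλ · cos φ₂ , cos φ₁ · sin φ₂ − sin φ₁ · cos φ₂ · cos Δλ )
  = atan2(0.83747, -0.37845) = 114.318° → normalised to [0°, 360°): 114.318°.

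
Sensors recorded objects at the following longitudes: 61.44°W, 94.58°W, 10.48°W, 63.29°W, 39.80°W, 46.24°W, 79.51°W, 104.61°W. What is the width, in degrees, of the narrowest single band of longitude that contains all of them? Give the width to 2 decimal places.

94.13°

Sort the longitudes: -104.61°, -94.58°, -79.51°, -63.29°, -61.44°, -46.24°, -39.80°, -10.48°.
Eastward gaps between consecutive values (wrapping around): 10.03°, 15.07°, 16.22°, 1.85°, 15.20°, 6.44°, 29.32°, 265.87°.
Largest gap = 265.87° ⇒ minimal covering band is its complement: 360° − 265.87° = 94.13°.
Band runs from -104.61° eastward to -10.48°.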